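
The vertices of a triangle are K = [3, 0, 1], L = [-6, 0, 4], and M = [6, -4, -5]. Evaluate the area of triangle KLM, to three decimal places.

29.432

KL = (-9, 0, 3),  KM = (3, -4, -6)
i: 0·(-6) - 3·(-4) = 0 - (-12) = 12
j: 3·3 - (-9)·(-6) = 9 - 54 = -45
k: (-9)·(-4) - 0·3 = 36 - 0 = 36
KL × KM = (12, -45, 36)
|KL × KM| = √3465 ≈ 58.8643
area = ½ · 58.8643 ≈ 29.432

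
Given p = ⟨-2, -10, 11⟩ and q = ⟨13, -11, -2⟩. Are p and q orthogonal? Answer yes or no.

no

p · q = (-2)·13 + (-10)·(-11) + 11·(-2) = -26 + 110 - 22 = 62
Nonzero, so the vectors are not orthogonal.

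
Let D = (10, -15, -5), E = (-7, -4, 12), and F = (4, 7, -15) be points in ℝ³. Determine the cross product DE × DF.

(-484, -272, -308)

DE = (-17, 11, 17)
DF = (-6, 22, -10)
i: 11·(-10) - 17·22 = -110 - 374 = -484
j: 17·(-6) - (-17)·(-10) = -102 - 170 = -272
k: (-17)·22 - 11·(-6) = -374 - (-66) = -308
DE × DF = (-484, -272, -308)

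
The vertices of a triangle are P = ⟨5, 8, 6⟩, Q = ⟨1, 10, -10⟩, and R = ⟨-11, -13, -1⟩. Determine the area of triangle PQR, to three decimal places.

216.760

PQ = (-4, 2, -16),  PR = (-16, -21, -7)
i: 2·(-7) - (-16)·(-21) = -14 - 336 = -350
j: (-16)·(-16) - (-4)·(-7) = 256 - 28 = 228
k: (-4)·(-21) - 2·(-16) = 84 - (-32) = 116
PQ × PR = (-350, 228, 116)
|PQ × PR| = √187940 ≈ 433.5205
area = ½ · 433.5205 ≈ 216.760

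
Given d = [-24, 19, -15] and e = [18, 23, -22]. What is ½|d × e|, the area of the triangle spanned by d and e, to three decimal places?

i: 19·(-22) - (-15)·23 = -418 - (-345) = -73
j: (-15)·18 - (-24)·(-22) = -270 - 528 = -798
k: (-24)·23 - 19·18 = -552 - 342 = -894
d × e = (-73, -798, -894)
|d × e| = √((-73)² + (-798)² + (-894)²) = √1441369 ≈ 1200.5703
area = ½ · 1200.5703 ≈ 600.285

600.285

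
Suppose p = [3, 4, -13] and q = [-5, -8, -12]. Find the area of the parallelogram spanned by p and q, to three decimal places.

i: 4·(-12) - (-13)·(-8) = -48 - 104 = -152
j: (-13)·(-5) - 3·(-12) = 65 - (-36) = 101
k: 3·(-8) - 4·(-5) = -24 - (-20) = -4
p × q = (-152, 101, -4)
|p × q| = √((-152)² + 101² + (-4)²) = √33321 ≈ 182.5404

182.540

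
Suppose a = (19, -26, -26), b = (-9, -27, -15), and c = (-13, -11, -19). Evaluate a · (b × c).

12540

b × c:
i: (-27)·(-19) - (-15)·(-11) = 513 - 165 = 348
j: (-15)·(-13) - (-9)·(-19) = 195 - 171 = 24
k: (-9)·(-11) - (-27)·(-13) = 99 - 351 = -252
b × c = (348, 24, -252)
a · (b × c) = 19·348 + (-26)·24 + (-26)·(-252) = 6612 - 624 + 6552 = 12540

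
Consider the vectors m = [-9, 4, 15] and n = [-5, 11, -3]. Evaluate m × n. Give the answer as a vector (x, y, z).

(-177, -102, -79)

i: 4·(-3) - 15·11 = -12 - 165 = -177
j: 15·(-5) - (-9)·(-3) = -75 - 27 = -102
k: (-9)·11 - 4·(-5) = -99 - (-20) = -79
m × n = (-177, -102, -79)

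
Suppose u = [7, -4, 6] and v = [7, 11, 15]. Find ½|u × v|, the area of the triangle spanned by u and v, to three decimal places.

i: (-4)·15 - 6·11 = -60 - 66 = -126
j: 6·7 - 7·15 = 42 - 105 = -63
k: 7·11 - (-4)·7 = 77 - (-28) = 105
u × v = (-126, -63, 105)
|u × v| = √((-126)² + (-63)² + 105²) = √30870 ≈ 175.6986
area = ½ · 175.6986 ≈ 87.849

87.849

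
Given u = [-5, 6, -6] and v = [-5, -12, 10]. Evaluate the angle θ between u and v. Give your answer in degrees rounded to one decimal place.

131.5

u · v = (-5)·(-5) + 6·(-12) + (-6)·10 = 25 - 72 - 60 = -107
|u|² = 25 + 36 + 36 = 97,  |u| = √97 ≈ 9.848858
|v|² = 25 + 144 + 100 = 269,  |v| = √269 ≈ 16.401219
cos θ = -107 / (9.848858 · 16.401219) ≈ -0.66240
θ = arccos(-0.66240) ≈ 131.5°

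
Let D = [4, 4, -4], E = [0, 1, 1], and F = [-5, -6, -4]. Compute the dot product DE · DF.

DE = E − D = (-4, -3, 5)
DF = F − D = (-9, -10, 0)
DE · DF = (-4)·(-9) + (-3)·(-10) + 5·0 = 36 + 30 + 0 = 66

66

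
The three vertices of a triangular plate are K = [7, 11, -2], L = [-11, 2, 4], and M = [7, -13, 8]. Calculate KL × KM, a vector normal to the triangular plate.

(54, 180, 432)

KL = (-18, -9, 6)
KM = (0, -24, 10)
i: (-9)·10 - 6·(-24) = -90 - (-144) = 54
j: 6·0 - (-18)·10 = 0 - (-180) = 180
k: (-18)·(-24) - (-9)·0 = 432 - 0 = 432
KL × KM = (54, 180, 432)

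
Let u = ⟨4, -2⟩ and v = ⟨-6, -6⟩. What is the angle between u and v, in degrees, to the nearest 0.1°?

u · v = 4·(-6) + (-2)·(-6) = -24 + 12 = -12
|u|² = 16 + 4 = 20,  |u| = √20 ≈ 4.472136
|v|² = 36 + 36 = 72,  |v| = √72 ≈ 8.485281
cos θ = -12 / (4.472136 · 8.485281) ≈ -0.31623
θ = arccos(-0.31623) ≈ 108.4°

108.4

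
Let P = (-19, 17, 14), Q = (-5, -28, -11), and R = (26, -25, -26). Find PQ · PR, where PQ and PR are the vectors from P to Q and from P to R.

PQ = Q − P = (14, -45, -25)
PR = R − P = (45, -42, -40)
PQ · PR = 14·45 + (-45)·(-42) + (-25)·(-40) = 630 + 1890 + 1000 = 3520

3520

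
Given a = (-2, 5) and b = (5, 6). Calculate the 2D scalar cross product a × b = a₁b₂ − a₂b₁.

(-2)·6 - 5·5 = -12 - 25 = -37

-37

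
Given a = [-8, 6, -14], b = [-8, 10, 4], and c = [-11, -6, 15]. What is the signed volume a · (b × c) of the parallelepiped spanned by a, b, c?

b × c:
i: 10·15 - 4·(-6) = 150 - (-24) = 174
j: 4·(-11) - (-8)·15 = -44 - (-120) = 76
k: (-8)·(-6) - 10·(-11) = 48 - (-110) = 158
b × c = (174, 76, 158)
a · (b × c) = (-8)·174 + 6·76 + (-14)·158 = -1392 + 456 - 2212 = -3148

-3148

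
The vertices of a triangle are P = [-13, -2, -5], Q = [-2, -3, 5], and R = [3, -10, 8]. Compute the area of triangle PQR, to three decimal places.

49.905

PQ = (11, -1, 10),  PR = (16, -8, 13)
i: (-1)·13 - 10·(-8) = -13 - (-80) = 67
j: 10·16 - 11·13 = 160 - 143 = 17
k: 11·(-8) - (-1)·16 = -88 - (-16) = -72
PQ × PR = (67, 17, -72)
|PQ × PR| = √9962 ≈ 99.8098
area = ½ · 99.8098 ≈ 49.905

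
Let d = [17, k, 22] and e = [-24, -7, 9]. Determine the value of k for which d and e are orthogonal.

-30

d · e = 17·(-24) + k·(-7) + 22·9 = -210 - 7k
Set equal to 0: -7k = 210, so k = -30.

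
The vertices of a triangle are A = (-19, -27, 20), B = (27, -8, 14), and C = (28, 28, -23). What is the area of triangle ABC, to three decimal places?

1203.469

AB = (46, 19, -6),  AC = (47, 55, -43)
i: 19·(-43) - (-6)·55 = -817 - (-330) = -487
j: (-6)·47 - 46·(-43) = -282 - (-1978) = 1696
k: 46·55 - 19·47 = 2530 - 893 = 1637
AB × AC = (-487, 1696, 1637)
|AB × AC| = √5793354 ≈ 2406.9387
area = ½ · 2406.9387 ≈ 1203.469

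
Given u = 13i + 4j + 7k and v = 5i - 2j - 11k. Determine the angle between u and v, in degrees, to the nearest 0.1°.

96.1

u · v = 13·5 + 4·(-2) + 7·(-11) = 65 - 8 - 77 = -20
|u|² = 169 + 16 + 49 = 234,  |u| = √234 ≈ 15.297059
|v|² = 25 + 4 + 121 = 150,  |v| = √150 ≈ 12.247449
cos θ = -20 / (15.297059 · 12.247449) ≈ -0.10675
θ = arccos(-0.10675) ≈ 96.1°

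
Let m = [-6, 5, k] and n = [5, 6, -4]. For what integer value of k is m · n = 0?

m · n = (-6)·5 + 5·6 + k·(-4) = 0 - 4k
Set equal to 0: -4k = 0, so k = 0.

0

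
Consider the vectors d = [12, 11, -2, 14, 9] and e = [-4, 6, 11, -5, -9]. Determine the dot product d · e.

d · e = 12·(-4) + 11·6 + (-2)·11 + 14·(-5) + 9·(-9) = -48 + 66 - 22 - 70 - 81 = -155

-155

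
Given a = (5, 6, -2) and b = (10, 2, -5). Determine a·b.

a · b = 5·10 + 6·2 + (-2)·(-5) = 50 + 12 + 10 = 72

72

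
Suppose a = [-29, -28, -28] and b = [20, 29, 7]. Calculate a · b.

a · b = (-29)·20 + (-28)·29 + (-28)·7 = -580 - 812 - 196 = -1588

-1588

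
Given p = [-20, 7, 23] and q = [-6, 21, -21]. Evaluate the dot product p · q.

p · q = (-20)·(-6) + 7·21 + 23·(-21) = 120 + 147 - 483 = -216

-216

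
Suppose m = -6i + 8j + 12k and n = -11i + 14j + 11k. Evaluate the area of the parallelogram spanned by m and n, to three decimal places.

i: 8·11 - 12·14 = 88 - 168 = -80
j: 12·(-11) - (-6)·11 = -132 - (-66) = -66
k: (-6)·14 - 8·(-11) = -84 - (-88) = 4
m × n = (-80, -66, 4)
|m × n| = √((-80)² + (-66)² + 4²) = √10772 ≈ 103.7882

103.788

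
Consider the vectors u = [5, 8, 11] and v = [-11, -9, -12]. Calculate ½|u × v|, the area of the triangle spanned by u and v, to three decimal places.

i: 8·(-12) - 11·(-9) = -96 - (-99) = 3
j: 11·(-11) - 5·(-12) = -121 - (-60) = -61
k: 5·(-9) - 8·(-11) = -45 - (-88) = 43
u × v = (3, -61, 43)
|u × v| = √(3² + (-61)² + 43²) = √5579 ≈ 74.6927
area = ½ · 74.6927 ≈ 37.346

37.346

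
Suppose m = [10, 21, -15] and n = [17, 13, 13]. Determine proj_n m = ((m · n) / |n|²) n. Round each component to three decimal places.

m · n = 10·17 + 21·13 + (-15)·13 = 170 + 273 - 195 = 248
|n|² = 289 + 169 + 169 = 627
proj_n m = (248/627) · (17, 13, 13) ≈ (6.724, 5.142, 5.142)

(6.724, 5.142, 5.142)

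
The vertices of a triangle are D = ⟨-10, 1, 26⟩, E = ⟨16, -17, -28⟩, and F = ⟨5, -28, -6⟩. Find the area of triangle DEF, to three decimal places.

551.099

DE = (26, -18, -54),  DF = (15, -29, -32)
i: (-18)·(-32) - (-54)·(-29) = 576 - 1566 = -990
j: (-54)·15 - 26·(-32) = -810 - (-832) = 22
k: 26·(-29) - (-18)·15 = -754 - (-270) = -484
DE × DF = (-990, 22, -484)
|DE × DF| = √1214840 ≈ 1102.1978
area = ½ · 1102.1978 ≈ 551.099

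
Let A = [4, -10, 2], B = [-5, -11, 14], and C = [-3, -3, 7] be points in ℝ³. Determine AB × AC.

(-89, -39, -70)

AB = (-9, -1, 12)
AC = (-7, 7, 5)
i: (-1)·5 - 12·7 = -5 - 84 = -89
j: 12·(-7) - (-9)·5 = -84 - (-45) = -39
k: (-9)·7 - (-1)·(-7) = -63 - 7 = -70
AB × AC = (-89, -39, -70)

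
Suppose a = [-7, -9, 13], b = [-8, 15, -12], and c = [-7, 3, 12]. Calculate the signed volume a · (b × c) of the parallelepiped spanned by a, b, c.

b × c:
i: 15·12 - (-12)·3 = 180 - (-36) = 216
j: (-12)·(-7) - (-8)·12 = 84 - (-96) = 180
k: (-8)·3 - 15·(-7) = -24 - (-105) = 81
b × c = (216, 180, 81)
a · (b × c) = (-7)·216 + (-9)·180 + 13·81 = -1512 - 1620 + 1053 = -2079

-2079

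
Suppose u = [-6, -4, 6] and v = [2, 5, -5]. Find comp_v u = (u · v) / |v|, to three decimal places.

-8.437

u · v = (-6)·2 + (-4)·5 + 6·(-5) = -12 - 20 - 30 = -62
|v| = √(4 + 25 + 25) = √54 ≈ 7.3485
comp_v u = -62 / √54 ≈ -8.437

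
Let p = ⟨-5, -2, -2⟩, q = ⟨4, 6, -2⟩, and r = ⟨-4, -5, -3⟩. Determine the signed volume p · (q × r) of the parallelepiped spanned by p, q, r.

q × r:
i: 6·(-3) - (-2)·(-5) = -18 - 10 = -28
j: (-2)·(-4) - 4·(-3) = 8 - (-12) = 20
k: 4·(-5) - 6·(-4) = -20 - (-24) = 4
q × r = (-28, 20, 4)
p · (q × r) = (-5)·(-28) + (-2)·20 + (-2)·4 = 140 - 40 - 8 = 92

92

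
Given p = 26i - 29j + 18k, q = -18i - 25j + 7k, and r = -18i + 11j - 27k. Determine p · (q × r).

q × r:
i: (-25)·(-27) - 7·11 = 675 - 77 = 598
j: 7·(-18) - (-18)·(-27) = -126 - 486 = -612
k: (-18)·11 - (-25)·(-18) = -198 - 450 = -648
q × r = (598, -612, -648)
p · (q × r) = 26·598 + (-29)·(-612) + 18·(-648) = 15548 + 17748 - 11664 = 21632

21632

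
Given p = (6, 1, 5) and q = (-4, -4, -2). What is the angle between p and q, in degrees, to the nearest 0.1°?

143.5

p · q = 6·(-4) + 1·(-4) + 5·(-2) = -24 - 4 - 10 = -38
|p|² = 36 + 1 + 25 = 62,  |p| = √62 ≈ 7.874008
|q|² = 16 + 16 + 4 = 36,  |q| = √36 ≈ 6.000000
cos θ = -38 / (7.874008 · 6.000000) ≈ -0.80433
θ = arccos(-0.80433) ≈ 143.5°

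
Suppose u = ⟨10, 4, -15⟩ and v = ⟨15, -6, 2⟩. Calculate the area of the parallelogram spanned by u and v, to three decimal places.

i: 4·2 - (-15)·(-6) = 8 - 90 = -82
j: (-15)·15 - 10·2 = -225 - 20 = -245
k: 10·(-6) - 4·15 = -60 - 60 = -120
u × v = (-82, -245, -120)
|u × v| = √((-82)² + (-245)² + (-120)²) = √81149 ≈ 284.8666

284.867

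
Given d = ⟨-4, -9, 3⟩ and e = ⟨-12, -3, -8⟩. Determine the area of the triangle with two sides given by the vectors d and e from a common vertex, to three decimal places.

i: (-9)·(-8) - 3·(-3) = 72 - (-9) = 81
j: 3·(-12) - (-4)·(-8) = -36 - 32 = -68
k: (-4)·(-3) - (-9)·(-12) = 12 - 108 = -96
d × e = (81, -68, -96)
|d × e| = √(81² + (-68)² + (-96)²) = √20401 ≈ 142.8321
area = ½ · 142.8321 ≈ 71.416

71.416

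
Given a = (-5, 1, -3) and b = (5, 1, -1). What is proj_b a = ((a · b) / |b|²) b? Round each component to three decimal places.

(-3.889, -0.778, 0.778)

a · b = (-5)·5 + 1·1 + (-3)·(-1) = -25 + 1 + 3 = -21
|b|² = 25 + 1 + 1 = 27
proj_b a = (-21/27) · (5, 1, -1) ≈ (-3.889, -0.778, 0.778)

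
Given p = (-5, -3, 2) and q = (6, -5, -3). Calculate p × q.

(19, -3, 43)

i: (-3)·(-3) - 2·(-5) = 9 - (-10) = 19
j: 2·6 - (-5)·(-3) = 12 - 15 = -3
k: (-5)·(-5) - (-3)·6 = 25 - (-18) = 43
p × q = (19, -3, 43)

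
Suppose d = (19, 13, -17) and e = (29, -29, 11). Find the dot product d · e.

-13

d · e = 19·29 + 13·(-29) + (-17)·11 = 551 - 377 - 187 = -13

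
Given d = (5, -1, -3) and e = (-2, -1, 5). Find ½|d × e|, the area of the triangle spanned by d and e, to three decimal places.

i: (-1)·5 - (-3)·(-1) = -5 - 3 = -8
j: (-3)·(-2) - 5·5 = 6 - 25 = -19
k: 5·(-1) - (-1)·(-2) = -5 - 2 = -7
d × e = (-8, -19, -7)
|d × e| = √((-8)² + (-19)² + (-7)²) = √474 ≈ 21.7715
area = ½ · 21.7715 ≈ 10.886

10.886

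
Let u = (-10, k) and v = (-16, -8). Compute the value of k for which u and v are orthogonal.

u · v = (-10)·(-16) + k·(-8) = 160 - 8k
Set equal to 0: -8k = -160, so k = 20.

20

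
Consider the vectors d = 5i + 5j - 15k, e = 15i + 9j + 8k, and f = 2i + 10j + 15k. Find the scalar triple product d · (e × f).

e × f:
i: 9·15 - 8·10 = 135 - 80 = 55
j: 8·2 - 15·15 = 16 - 225 = -209
k: 15·10 - 9·2 = 150 - 18 = 132
e × f = (55, -209, 132)
d · (e × f) = 5·55 + 5·(-209) + (-15)·132 = 275 - 1045 - 1980 = -2750

-2750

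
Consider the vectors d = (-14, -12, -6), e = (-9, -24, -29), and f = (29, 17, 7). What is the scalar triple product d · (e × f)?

e × f:
i: (-24)·7 - (-29)·17 = -168 - (-493) = 325
j: (-29)·29 - (-9)·7 = -841 - (-63) = -778
k: (-9)·17 - (-24)·29 = -153 - (-696) = 543
e × f = (325, -778, 543)
d · (e × f) = (-14)·325 + (-12)·(-778) + (-6)·543 = -4550 + 9336 - 3258 = 1528

1528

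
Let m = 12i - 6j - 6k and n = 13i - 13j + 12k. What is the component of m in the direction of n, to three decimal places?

7.379

m · n = 12·13 + (-6)·(-13) + (-6)·12 = 156 + 78 - 72 = 162
|n| = √(169 + 169 + 144) = √482 ≈ 21.9545
comp_n m = 162 / √482 ≈ 7.379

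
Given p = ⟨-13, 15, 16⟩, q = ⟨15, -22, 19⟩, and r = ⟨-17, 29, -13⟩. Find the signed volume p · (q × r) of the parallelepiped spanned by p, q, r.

2501

q × r:
i: (-22)·(-13) - 19·29 = 286 - 551 = -265
j: 19·(-17) - 15·(-13) = -323 - (-195) = -128
k: 15·29 - (-22)·(-17) = 435 - 374 = 61
q × r = (-265, -128, 61)
p · (q × r) = (-13)·(-265) + 15·(-128) + 16·61 = 3445 - 1920 + 976 = 2501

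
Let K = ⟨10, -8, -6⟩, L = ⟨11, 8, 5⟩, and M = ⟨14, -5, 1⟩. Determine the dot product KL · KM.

KL = L − K = (1, 16, 11)
KM = M − K = (4, 3, 7)
KL · KM = 1·4 + 16·3 + 11·7 = 4 + 48 + 77 = 129

129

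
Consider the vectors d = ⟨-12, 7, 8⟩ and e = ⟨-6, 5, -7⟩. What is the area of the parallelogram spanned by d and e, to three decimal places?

160.215

i: 7·(-7) - 8·5 = -49 - 40 = -89
j: 8·(-6) - (-12)·(-7) = -48 - 84 = -132
k: (-12)·5 - 7·(-6) = -60 - (-42) = -18
d × e = (-89, -132, -18)
|d × e| = √((-89)² + (-132)² + (-18)²) = √25669 ≈ 160.2155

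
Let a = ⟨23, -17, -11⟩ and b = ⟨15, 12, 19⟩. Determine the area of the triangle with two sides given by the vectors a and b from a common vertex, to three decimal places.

412.567

i: (-17)·19 - (-11)·12 = -323 - (-132) = -191
j: (-11)·15 - 23·19 = -165 - 437 = -602
k: 23·12 - (-17)·15 = 276 - (-255) = 531
a × b = (-191, -602, 531)
|a × b| = √((-191)² + (-602)² + 531²) = √680846 ≈ 825.1339
area = ½ · 825.1339 ≈ 412.567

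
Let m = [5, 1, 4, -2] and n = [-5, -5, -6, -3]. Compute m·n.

m · n = 5·(-5) + 1·(-5) + 4·(-6) + (-2)·(-3) = -25 - 5 - 24 + 6 = -48

-48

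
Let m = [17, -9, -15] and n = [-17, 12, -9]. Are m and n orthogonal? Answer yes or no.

m · n = 17·(-17) + (-9)·12 + (-15)·(-9) = -289 - 108 + 135 = -262
Nonzero, so the vectors are not orthogonal.

no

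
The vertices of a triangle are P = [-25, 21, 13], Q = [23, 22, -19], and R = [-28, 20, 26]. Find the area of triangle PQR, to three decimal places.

265.127

PQ = (48, 1, -32),  PR = (-3, -1, 13)
i: 1·13 - (-32)·(-1) = 13 - 32 = -19
j: (-32)·(-3) - 48·13 = 96 - 624 = -528
k: 48·(-1) - 1·(-3) = -48 - (-3) = -45
PQ × PR = (-19, -528, -45)
|PQ × PR| = √281170 ≈ 530.2547
area = ½ · 530.2547 ≈ 265.127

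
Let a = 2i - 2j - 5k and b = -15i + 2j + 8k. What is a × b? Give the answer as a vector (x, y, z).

i: (-2)·8 - (-5)·2 = -16 - (-10) = -6
j: (-5)·(-15) - 2·8 = 75 - 16 = 59
k: 2·2 - (-2)·(-15) = 4 - 30 = -26
a × b = (-6, 59, -26)

(-6, 59, -26)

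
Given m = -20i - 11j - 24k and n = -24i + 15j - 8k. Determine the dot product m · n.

507

m · n = (-20)·(-24) + (-11)·15 + (-24)·(-8) = 480 - 165 + 192 = 507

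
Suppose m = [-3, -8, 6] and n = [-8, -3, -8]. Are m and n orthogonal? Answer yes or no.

m · n = (-3)·(-8) + (-8)·(-3) + 6·(-8) = 24 + 24 - 48 = 0
Zero, so the vectors are orthogonal.

yes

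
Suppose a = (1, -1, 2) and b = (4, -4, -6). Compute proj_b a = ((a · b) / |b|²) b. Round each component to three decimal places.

a · b = 1·4 + (-1)·(-4) + 2·(-6) = 4 + 4 - 12 = -4
|b|² = 16 + 16 + 36 = 68
proj_b a = (-4/68) · (4, -4, -6) ≈ (-0.235, 0.235, 0.353)

(-0.235, 0.235, 0.353)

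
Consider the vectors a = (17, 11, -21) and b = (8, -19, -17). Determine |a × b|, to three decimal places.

725.919

i: 11·(-17) - (-21)·(-19) = -187 - 399 = -586
j: (-21)·8 - 17·(-17) = -168 - (-289) = 121
k: 17·(-19) - 11·8 = -323 - 88 = -411
a × b = (-586, 121, -411)
|a × b| = √((-586)² + 121² + (-411)²) = √526958 ≈ 725.9187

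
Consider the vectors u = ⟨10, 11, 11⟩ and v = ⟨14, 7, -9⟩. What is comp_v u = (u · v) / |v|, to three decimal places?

u · v = 10·14 + 11·7 + 11·(-9) = 140 + 77 - 99 = 118
|v| = √(196 + 49 + 81) = √326 ≈ 18.0555
comp_v u = 118 / √326 ≈ 6.535

6.535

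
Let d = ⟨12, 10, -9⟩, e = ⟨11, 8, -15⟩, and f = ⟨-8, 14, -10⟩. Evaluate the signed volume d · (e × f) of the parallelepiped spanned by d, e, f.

1898

e × f:
i: 8·(-10) - (-15)·14 = -80 - (-210) = 130
j: (-15)·(-8) - 11·(-10) = 120 - (-110) = 230
k: 11·14 - 8·(-8) = 154 - (-64) = 218
e × f = (130, 230, 218)
d · (e × f) = 12·130 + 10·230 + (-9)·218 = 1560 + 2300 - 1962 = 1898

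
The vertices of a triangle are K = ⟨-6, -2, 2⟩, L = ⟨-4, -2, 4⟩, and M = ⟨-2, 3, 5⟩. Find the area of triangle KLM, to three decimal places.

7.141

KL = (2, 0, 2),  KM = (4, 5, 3)
i: 0·3 - 2·5 = 0 - 10 = -10
j: 2·4 - 2·3 = 8 - 6 = 2
k: 2·5 - 0·4 = 10 - 0 = 10
KL × KM = (-10, 2, 10)
|KL × KM| = √204 ≈ 14.2829
area = ½ · 14.2829 ≈ 7.141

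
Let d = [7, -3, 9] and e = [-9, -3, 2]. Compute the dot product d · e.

d · e = 7·(-9) + (-3)·(-3) + 9·2 = -63 + 9 + 18 = -36

-36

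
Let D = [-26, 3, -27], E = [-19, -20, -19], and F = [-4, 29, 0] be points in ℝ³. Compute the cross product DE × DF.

DE = (7, -23, 8)
DF = (22, 26, 27)
i: (-23)·27 - 8·26 = -621 - 208 = -829
j: 8·22 - 7·27 = 176 - 189 = -13
k: 7·26 - (-23)·22 = 182 - (-506) = 688
DE × DF = (-829, -13, 688)

(-829, -13, 688)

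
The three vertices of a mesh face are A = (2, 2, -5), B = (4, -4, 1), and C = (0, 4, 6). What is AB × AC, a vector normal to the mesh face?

(-78, -34, -8)

AB = (2, -6, 6)
AC = (-2, 2, 11)
i: (-6)·11 - 6·2 = -66 - 12 = -78
j: 6·(-2) - 2·11 = -12 - 22 = -34
k: 2·2 - (-6)·(-2) = 4 - 12 = -8
AB × AC = (-78, -34, -8)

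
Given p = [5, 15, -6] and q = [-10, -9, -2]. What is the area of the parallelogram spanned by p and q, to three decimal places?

i: 15·(-2) - (-6)·(-9) = -30 - 54 = -84
j: (-6)·(-10) - 5·(-2) = 60 - (-10) = 70
k: 5·(-9) - 15·(-10) = -45 - (-150) = 105
p × q = (-84, 70, 105)
|p × q| = √((-84)² + 70² + 105²) = √22981 ≈ 151.5949

151.595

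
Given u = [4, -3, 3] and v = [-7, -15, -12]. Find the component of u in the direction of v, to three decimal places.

u · v = 4·(-7) + (-3)·(-15) + 3·(-12) = -28 + 45 - 36 = -19
|v| = √(49 + 225 + 144) = √418 ≈ 20.4450
comp_v u = -19 / √418 ≈ -0.929

-0.929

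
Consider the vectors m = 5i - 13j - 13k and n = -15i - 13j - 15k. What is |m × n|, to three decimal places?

i: (-13)·(-15) - (-13)·(-13) = 195 - 169 = 26
j: (-13)·(-15) - 5·(-15) = 195 - (-75) = 270
k: 5·(-13) - (-13)·(-15) = -65 - 195 = -260
m × n = (26, 270, -260)
|m × n| = √(26² + 270² + (-260)²) = √141176 ≈ 375.7339

375.734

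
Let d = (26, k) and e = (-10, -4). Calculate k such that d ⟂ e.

d · e = 26·(-10) + k·(-4) = -260 - 4k
Set equal to 0: -4k = 260, so k = -65.

-65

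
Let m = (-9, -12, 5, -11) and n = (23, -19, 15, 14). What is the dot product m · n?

-58

m · n = (-9)·23 + (-12)·(-19) + 5·15 + (-11)·14 = -207 + 228 + 75 - 154 = -58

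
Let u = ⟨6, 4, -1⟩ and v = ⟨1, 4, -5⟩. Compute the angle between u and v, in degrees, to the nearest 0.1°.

55.1

u · v = 6·1 + 4·4 + (-1)·(-5) = 6 + 16 + 5 = 27
|u|² = 36 + 16 + 1 = 53,  |u| = √53 ≈ 7.280110
|v|² = 1 + 16 + 25 = 42,  |v| = √42 ≈ 6.480741
cos θ = 27 / (7.280110 · 6.480741) ≈ 0.57227
θ = arccos(0.57227) ≈ 55.1°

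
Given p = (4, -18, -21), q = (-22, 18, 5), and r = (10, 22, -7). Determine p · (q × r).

q × r:
i: 18·(-7) - 5·22 = -126 - 110 = -236
j: 5·10 - (-22)·(-7) = 50 - 154 = -104
k: (-22)·22 - 18·10 = -484 - 180 = -664
q × r = (-236, -104, -664)
p · (q × r) = 4·(-236) + (-18)·(-104) + (-21)·(-664) = -944 + 1872 + 13944 = 14872

14872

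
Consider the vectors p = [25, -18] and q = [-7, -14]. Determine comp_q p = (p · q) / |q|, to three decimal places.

p · q = 25·(-7) + (-18)·(-14) = -175 + 252 = 77
|q| = √(49 + 196) = √245 ≈ 15.6525
comp_q p = 77 / √245 ≈ 4.919

4.919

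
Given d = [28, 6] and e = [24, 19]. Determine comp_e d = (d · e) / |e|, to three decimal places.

d · e = 28·24 + 6·19 = 672 + 114 = 786
|e| = √(576 + 361) = √937 ≈ 30.6105
comp_e d = 786 / √937 ≈ 25.678

25.678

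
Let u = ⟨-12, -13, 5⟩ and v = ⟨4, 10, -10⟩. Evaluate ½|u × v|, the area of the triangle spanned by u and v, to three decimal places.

i: (-13)·(-10) - 5·10 = 130 - 50 = 80
j: 5·4 - (-12)·(-10) = 20 - 120 = -100
k: (-12)·10 - (-13)·4 = -120 - (-52) = -68
u × v = (80, -100, -68)
|u × v| = √(80² + (-100)² + (-68)²) = √21024 ≈ 144.9966
area = ½ · 144.9966 ≈ 72.498

72.498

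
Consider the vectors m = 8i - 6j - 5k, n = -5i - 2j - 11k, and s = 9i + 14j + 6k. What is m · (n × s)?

1810

n × s:
i: (-2)·6 - (-11)·14 = -12 - (-154) = 142
j: (-11)·9 - (-5)·6 = -99 - (-30) = -69
k: (-5)·14 - (-2)·9 = -70 - (-18) = -52
n × s = (142, -69, -52)
m · (n × s) = 8·142 + (-6)·(-69) + (-5)·(-52) = 1136 + 414 + 260 = 1810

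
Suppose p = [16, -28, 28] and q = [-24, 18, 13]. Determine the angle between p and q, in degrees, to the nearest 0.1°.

112.0

p · q = 16·(-24) + (-28)·18 + 28·13 = -384 - 504 + 364 = -524
|p|² = 256 + 784 + 784 = 1824,  |p| = √1824 ≈ 42.708313
|q|² = 576 + 324 + 169 = 1069,  |q| = √1069 ≈ 32.695565
cos θ = -524 / (42.708313 · 32.695565) ≈ -0.37526
θ = arccos(-0.37526) ≈ 112.0°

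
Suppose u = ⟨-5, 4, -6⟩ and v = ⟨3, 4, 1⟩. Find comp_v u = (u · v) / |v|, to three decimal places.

-0.981

u · v = (-5)·3 + 4·4 + (-6)·1 = -15 + 16 - 6 = -5
|v| = √(9 + 16 + 1) = √26 ≈ 5.0990
comp_v u = -5 / √26 ≈ -0.981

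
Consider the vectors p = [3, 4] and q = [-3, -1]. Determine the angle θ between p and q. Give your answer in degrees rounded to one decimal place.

p · q = 3·(-3) + 4·(-1) = -9 - 4 = -13
|p|² = 9 + 16 = 25,  |p| = √25 ≈ 5.000000
|q|² = 9 + 1 = 10,  |q| = √10 ≈ 3.162278
cos θ = -13 / (5.000000 · 3.162278) ≈ -0.82219
θ = arccos(-0.82219) ≈ 145.3°

145.3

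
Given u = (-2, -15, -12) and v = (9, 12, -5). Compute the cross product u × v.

(219, -118, 111)

i: (-15)·(-5) - (-12)·12 = 75 - (-144) = 219
j: (-12)·9 - (-2)·(-5) = -108 - 10 = -118
k: (-2)·12 - (-15)·9 = -24 - (-135) = 111
u × v = (219, -118, 111)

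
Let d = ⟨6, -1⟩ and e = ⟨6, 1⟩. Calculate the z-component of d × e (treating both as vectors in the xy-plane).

12

6·1 - (-1)·6 = 6 - (-6) = 12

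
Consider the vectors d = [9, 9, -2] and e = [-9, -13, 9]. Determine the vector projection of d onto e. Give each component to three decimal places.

d · e = 9·(-9) + 9·(-13) + (-2)·9 = -81 - 117 - 18 = -216
|e|² = 81 + 169 + 81 = 331
proj_e d = (-216/331) · (-9, -13, 9) ≈ (5.873, 8.483, -5.873)

(5.873, 8.483, -5.873)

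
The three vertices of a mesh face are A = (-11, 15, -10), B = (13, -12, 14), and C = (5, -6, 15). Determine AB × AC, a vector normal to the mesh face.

AB = (24, -27, 24)
AC = (16, -21, 25)
i: (-27)·25 - 24·(-21) = -675 - (-504) = -171
j: 24·16 - 24·25 = 384 - 600 = -216
k: 24·(-21) - (-27)·16 = -504 - (-432) = -72
AB × AC = (-171, -216, -72)

(-171, -216, -72)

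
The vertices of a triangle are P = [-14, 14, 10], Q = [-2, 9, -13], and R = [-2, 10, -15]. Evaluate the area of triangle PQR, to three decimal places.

21.266

PQ = (12, -5, -23),  PR = (12, -4, -25)
i: (-5)·(-25) - (-23)·(-4) = 125 - 92 = 33
j: (-23)·12 - 12·(-25) = -276 - (-300) = 24
k: 12·(-4) - (-5)·12 = -48 - (-60) = 12
PQ × PR = (33, 24, 12)
|PQ × PR| = √1809 ≈ 42.5323
area = ½ · 42.5323 ≈ 21.266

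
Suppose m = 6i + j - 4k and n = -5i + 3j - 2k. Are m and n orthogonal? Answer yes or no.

no

m · n = 6·(-5) + 1·3 + (-4)·(-2) = -30 + 3 + 8 = -19
Nonzero, so the vectors are not orthogonal.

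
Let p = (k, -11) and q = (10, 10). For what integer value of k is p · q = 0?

11

p · q = k·10 + (-11)·10 = -110 + 10k
Set equal to 0: 10k = 110, so k = 11.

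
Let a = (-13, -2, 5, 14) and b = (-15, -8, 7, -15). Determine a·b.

a · b = (-13)·(-15) + (-2)·(-8) + 5·7 + 14·(-15) = 195 + 16 + 35 - 210 = 36

36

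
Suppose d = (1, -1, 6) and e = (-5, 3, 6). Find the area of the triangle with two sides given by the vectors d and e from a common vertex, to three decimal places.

i: (-1)·6 - 6·3 = -6 - 18 = -24
j: 6·(-5) - 1·6 = -30 - 6 = -36
k: 1·3 - (-1)·(-5) = 3 - 5 = -2
d × e = (-24, -36, -2)
|d × e| = √((-24)² + (-36)² + (-2)²) = √1876 ≈ 43.3128
area = ½ · 43.3128 ≈ 21.656

21.656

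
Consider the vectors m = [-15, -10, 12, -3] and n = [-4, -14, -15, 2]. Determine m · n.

14

m · n = (-15)·(-4) + (-10)·(-14) + 12·(-15) + (-3)·2 = 60 + 140 - 180 - 6 = 14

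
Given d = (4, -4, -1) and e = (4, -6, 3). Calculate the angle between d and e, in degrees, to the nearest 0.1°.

34.4

d · e = 4·4 + (-4)·(-6) + (-1)·3 = 16 + 24 - 3 = 37
|d|² = 16 + 16 + 1 = 33,  |d| = √33 ≈ 5.744563
|e|² = 16 + 36 + 9 = 61,  |e| = √61 ≈ 7.810250
cos θ = 37 / (5.744563 · 7.810250) ≈ 0.82467
θ = arccos(0.82467) ≈ 34.4°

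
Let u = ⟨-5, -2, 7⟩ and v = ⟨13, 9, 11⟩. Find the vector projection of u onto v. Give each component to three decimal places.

u · v = (-5)·13 + (-2)·9 + 7·11 = -65 - 18 + 77 = -6
|v|² = 169 + 81 + 121 = 371
proj_v u = (-6/371) · (13, 9, 11) ≈ (-0.210, -0.146, -0.178)

(-0.210, -0.146, -0.178)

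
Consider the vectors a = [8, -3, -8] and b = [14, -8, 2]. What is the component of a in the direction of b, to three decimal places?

a · b = 8·14 + (-3)·(-8) + (-8)·2 = 112 + 24 - 16 = 120
|b| = √(196 + 64 + 4) = √264 ≈ 16.2481
comp_b a = 120 / √264 ≈ 7.385

7.385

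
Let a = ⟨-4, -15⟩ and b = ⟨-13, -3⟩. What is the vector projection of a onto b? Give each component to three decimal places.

a · b = (-4)·(-13) + (-15)·(-3) = 52 + 45 = 97
|b|² = 169 + 9 = 178
proj_b a = (97/178) · (-13, -3) ≈ (-7.084, -1.635)

(-7.084, -1.635)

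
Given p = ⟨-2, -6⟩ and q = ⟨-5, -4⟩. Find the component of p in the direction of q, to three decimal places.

5.310

p · q = (-2)·(-5) + (-6)·(-4) = 10 + 24 = 34
|q| = √(25 + 16) = √41 ≈ 6.4031
comp_q p = 34 / √41 ≈ 5.310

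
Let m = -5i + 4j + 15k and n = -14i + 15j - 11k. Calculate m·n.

-35

m · n = (-5)·(-14) + 4·15 + 15·(-11) = 70 + 60 - 165 = -35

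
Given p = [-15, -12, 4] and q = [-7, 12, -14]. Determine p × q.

i: (-12)·(-14) - 4·12 = 168 - 48 = 120
j: 4·(-7) - (-15)·(-14) = -28 - 210 = -238
k: (-15)·12 - (-12)·(-7) = -180 - 84 = -264
p × q = (120, -238, -264)

(120, -238, -264)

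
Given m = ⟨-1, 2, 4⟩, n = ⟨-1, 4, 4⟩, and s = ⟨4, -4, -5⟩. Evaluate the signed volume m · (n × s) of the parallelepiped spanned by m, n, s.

n × s:
i: 4·(-5) - 4·(-4) = -20 - (-16) = -4
j: 4·4 - (-1)·(-5) = 16 - 5 = 11
k: (-1)·(-4) - 4·4 = 4 - 16 = -12
n × s = (-4, 11, -12)
m · (n × s) = (-1)·(-4) + 2·11 + 4·(-12) = 4 + 22 - 48 = -22

-22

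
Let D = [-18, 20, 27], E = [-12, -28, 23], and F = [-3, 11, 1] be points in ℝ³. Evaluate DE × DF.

(1212, 96, 666)

DE = (6, -48, -4)
DF = (15, -9, -26)
i: (-48)·(-26) - (-4)·(-9) = 1248 - 36 = 1212
j: (-4)·15 - 6·(-26) = -60 - (-156) = 96
k: 6·(-9) - (-48)·15 = -54 - (-720) = 666
DE × DF = (1212, 96, 666)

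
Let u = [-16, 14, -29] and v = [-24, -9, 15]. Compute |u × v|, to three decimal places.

i: 14·15 - (-29)·(-9) = 210 - 261 = -51
j: (-29)·(-24) - (-16)·15 = 696 - (-240) = 936
k: (-16)·(-9) - 14·(-24) = 144 - (-336) = 480
u × v = (-51, 936, 480)
|u × v| = √((-51)² + 936² + 480²) = √1109097 ≈ 1053.1367

1053.137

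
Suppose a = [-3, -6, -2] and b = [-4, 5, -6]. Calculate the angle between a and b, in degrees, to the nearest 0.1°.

95.6

a · b = (-3)·(-4) + (-6)·5 + (-2)·(-6) = 12 - 30 + 12 = -6
|a|² = 9 + 36 + 4 = 49,  |a| = √49 ≈ 7.000000
|b|² = 16 + 25 + 36 = 77,  |b| = √77 ≈ 8.774964
cos θ = -6 / (7.000000 · 8.774964) ≈ -0.09768
θ = arccos(-0.09768) ≈ 95.6°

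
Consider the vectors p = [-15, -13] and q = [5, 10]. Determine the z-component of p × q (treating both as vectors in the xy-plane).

-85

(-15)·10 - (-13)·5 = -150 - (-65) = -85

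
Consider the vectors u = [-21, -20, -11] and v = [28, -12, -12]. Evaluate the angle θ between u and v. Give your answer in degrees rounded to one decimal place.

u · v = (-21)·28 + (-20)·(-12) + (-11)·(-12) = -588 + 240 + 132 = -216
|u|² = 441 + 400 + 121 = 962,  |u| = √962 ≈ 31.016125
|v|² = 784 + 144 + 144 = 1072,  |v| = √1072 ≈ 32.741411
cos θ = -216 / (31.016125 · 32.741411) ≈ -0.21270
θ = arccos(-0.21270) ≈ 102.3°

102.3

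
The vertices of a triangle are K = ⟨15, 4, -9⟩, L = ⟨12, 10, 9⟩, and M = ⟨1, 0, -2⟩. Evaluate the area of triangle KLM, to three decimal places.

KL = (-3, 6, 18),  KM = (-14, -4, 7)
i: 6·7 - 18·(-4) = 42 - (-72) = 114
j: 18·(-14) - (-3)·7 = -252 - (-21) = -231
k: (-3)·(-4) - 6·(-14) = 12 - (-84) = 96
KL × KM = (114, -231, 96)
|KL × KM| = √75573 ≈ 274.9054
area = ½ · 274.9054 ≈ 137.453

137.453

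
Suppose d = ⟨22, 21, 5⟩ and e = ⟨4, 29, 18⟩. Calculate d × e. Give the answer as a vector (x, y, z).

(233, -376, 554)

i: 21·18 - 5·29 = 378 - 145 = 233
j: 5·4 - 22·18 = 20 - 396 = -376
k: 22·29 - 21·4 = 638 - 84 = 554
d × e = (233, -376, 554)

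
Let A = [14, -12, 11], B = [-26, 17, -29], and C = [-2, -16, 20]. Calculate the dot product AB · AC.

164

AB = B − A = (-40, 29, -40)
AC = C − A = (-16, -4, 9)
AB · AC = (-40)·(-16) + 29·(-4) + (-40)·9 = 640 - 116 - 360 = 164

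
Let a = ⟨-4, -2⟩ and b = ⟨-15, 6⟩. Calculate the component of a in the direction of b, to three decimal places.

a · b = (-4)·(-15) + (-2)·6 = 60 - 12 = 48
|b| = √(225 + 36) = √261 ≈ 16.1555
comp_b a = 48 / √261 ≈ 2.971

2.971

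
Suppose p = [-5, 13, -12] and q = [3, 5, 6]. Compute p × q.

(138, -6, -64)

i: 13·6 - (-12)·5 = 78 - (-60) = 138
j: (-12)·3 - (-5)·6 = -36 - (-30) = -6
k: (-5)·5 - 13·3 = -25 - 39 = -64
p × q = (138, -6, -64)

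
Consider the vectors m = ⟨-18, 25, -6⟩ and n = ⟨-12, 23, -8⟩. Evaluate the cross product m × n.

i: 25·(-8) - (-6)·23 = -200 - (-138) = -62
j: (-6)·(-12) - (-18)·(-8) = 72 - 144 = -72
k: (-18)·23 - 25·(-12) = -414 - (-300) = -114
m × n = (-62, -72, -114)

(-62, -72, -114)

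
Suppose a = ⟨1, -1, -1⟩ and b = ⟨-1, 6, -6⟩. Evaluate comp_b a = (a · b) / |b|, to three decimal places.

a · b = 1·(-1) + (-1)·6 + (-1)·(-6) = -1 - 6 + 6 = -1
|b| = √(1 + 36 + 36) = √73 ≈ 8.5440
comp_b a = -1 / √73 ≈ -0.117

-0.117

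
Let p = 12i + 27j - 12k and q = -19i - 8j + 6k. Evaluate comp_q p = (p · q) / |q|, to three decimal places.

-24.033

p · q = 12·(-19) + 27·(-8) + (-12)·6 = -228 - 216 - 72 = -516
|q| = √(361 + 64 + 36) = √461 ≈ 21.4709
comp_q p = -516 / √461 ≈ -24.033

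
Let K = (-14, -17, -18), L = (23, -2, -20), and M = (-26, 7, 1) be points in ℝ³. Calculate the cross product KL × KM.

KL = (37, 15, -2)
KM = (-12, 24, 19)
i: 15·19 - (-2)·24 = 285 - (-48) = 333
j: (-2)·(-12) - 37·19 = 24 - 703 = -679
k: 37·24 - 15·(-12) = 888 - (-180) = 1068
KL × KM = (333, -679, 1068)

(333, -679, 1068)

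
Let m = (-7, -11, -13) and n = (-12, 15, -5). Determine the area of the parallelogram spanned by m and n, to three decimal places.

i: (-11)·(-5) - (-13)·15 = 55 - (-195) = 250
j: (-13)·(-12) - (-7)·(-5) = 156 - 35 = 121
k: (-7)·15 - (-11)·(-12) = -105 - 132 = -237
m × n = (250, 121, -237)
|m × n| = √(250² + 121² + (-237)²) = √133310 ≈ 365.1164

365.116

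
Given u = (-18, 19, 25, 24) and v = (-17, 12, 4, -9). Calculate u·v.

u · v = (-18)·(-17) + 19·12 + 25·4 + 24·(-9) = 306 + 228 + 100 - 216 = 418

418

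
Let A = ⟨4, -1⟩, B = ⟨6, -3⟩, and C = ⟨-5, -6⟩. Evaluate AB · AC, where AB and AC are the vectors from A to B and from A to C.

AB = B − A = (2, -2)
AC = C − A = (-9, -5)
AB · AC = 2·(-9) + (-2)·(-5) = -18 + 10 = -8

-8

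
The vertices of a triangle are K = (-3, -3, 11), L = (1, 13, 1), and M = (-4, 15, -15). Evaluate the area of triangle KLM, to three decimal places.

138.235

KL = (4, 16, -10),  KM = (-1, 18, -26)
i: 16·(-26) - (-10)·18 = -416 - (-180) = -236
j: (-10)·(-1) - 4·(-26) = 10 - (-104) = 114
k: 4·18 - 16·(-1) = 72 - (-16) = 88
KL × KM = (-236, 114, 88)
|KL × KM| = √76436 ≈ 276.4706
area = ½ · 276.4706 ≈ 138.235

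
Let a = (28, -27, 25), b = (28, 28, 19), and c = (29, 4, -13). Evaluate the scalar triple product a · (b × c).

-54525

b × c:
i: 28·(-13) - 19·4 = -364 - 76 = -440
j: 19·29 - 28·(-13) = 551 - (-364) = 915
k: 28·4 - 28·29 = 112 - 812 = -700
b × c = (-440, 915, -700)
a · (b × c) = 28·(-440) + (-27)·915 + 25·(-700) = -12320 - 24705 - 17500 = -54525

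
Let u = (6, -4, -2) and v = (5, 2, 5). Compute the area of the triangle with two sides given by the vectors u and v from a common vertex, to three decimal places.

26.833

i: (-4)·5 - (-2)·2 = -20 - (-4) = -16
j: (-2)·5 - 6·5 = -10 - 30 = -40
k: 6·2 - (-4)·5 = 12 - (-20) = 32
u × v = (-16, -40, 32)
|u × v| = √((-16)² + (-40)² + 32²) = √2880 ≈ 53.6656
area = ½ · 53.6656 ≈ 26.833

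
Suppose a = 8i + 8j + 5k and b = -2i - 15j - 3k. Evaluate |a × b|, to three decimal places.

i: 8·(-3) - 5·(-15) = -24 - (-75) = 51
j: 5·(-2) - 8·(-3) = -10 - (-24) = 14
k: 8·(-15) - 8·(-2) = -120 - (-16) = -104
a × b = (51, 14, -104)
|a × b| = √(51² + 14² + (-104)²) = √13613 ≈ 116.6748

116.675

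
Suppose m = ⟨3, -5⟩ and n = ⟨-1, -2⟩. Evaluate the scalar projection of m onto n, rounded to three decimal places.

m · n = 3·(-1) + (-5)·(-2) = -3 + 10 = 7
|n| = √(1 + 4) = √5 ≈ 2.2361
comp_n m = 7 / √5 ≈ 3.130

3.130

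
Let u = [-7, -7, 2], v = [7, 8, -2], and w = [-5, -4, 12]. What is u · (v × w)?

v × w:
i: 8·12 - (-2)·(-4) = 96 - 8 = 88
j: (-2)·(-5) - 7·12 = 10 - 84 = -74
k: 7·(-4) - 8·(-5) = -28 - (-40) = 12
v × w = (88, -74, 12)
u · (v × w) = (-7)·88 + (-7)·(-74) + 2·12 = -616 + 518 + 24 = -74

-74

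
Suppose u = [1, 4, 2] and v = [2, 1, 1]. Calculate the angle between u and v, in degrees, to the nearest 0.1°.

44.5

u · v = 1·2 + 4·1 + 2·1 = 2 + 4 + 2 = 8
|u|² = 1 + 16 + 4 = 21,  |u| = √21 ≈ 4.582576
|v|² = 4 + 1 + 1 = 6,  |v| = √6 ≈ 2.449490
cos θ = 8 / (4.582576 · 2.449490) ≈ 0.71270
θ = arccos(0.71270) ≈ 44.5°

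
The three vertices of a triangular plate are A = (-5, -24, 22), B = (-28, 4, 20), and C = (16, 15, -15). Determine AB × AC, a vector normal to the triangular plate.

AB = (-23, 28, -2)
AC = (21, 39, -37)
i: 28·(-37) - (-2)·39 = -1036 - (-78) = -958
j: (-2)·21 - (-23)·(-37) = -42 - 851 = -893
k: (-23)·39 - 28·21 = -897 - 588 = -1485
AB × AC = (-958, -893, -1485)

(-958, -893, -1485)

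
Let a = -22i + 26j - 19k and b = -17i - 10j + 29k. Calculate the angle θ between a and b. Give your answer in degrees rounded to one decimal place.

108.6

a · b = (-22)·(-17) + 26·(-10) + (-19)·29 = 374 - 260 - 551 = -437
|a|² = 484 + 676 + 361 = 1521,  |a| = √1521 ≈ 39.000000
|b|² = 289 + 100 + 841 = 1230,  |b| = √1230 ≈ 35.071356
cos θ = -437 / (39.000000 · 35.071356) ≈ -0.31950
θ = arccos(-0.31950) ≈ 108.6°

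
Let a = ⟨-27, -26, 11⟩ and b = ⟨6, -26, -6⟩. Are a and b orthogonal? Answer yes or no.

no

a · b = (-27)·6 + (-26)·(-26) + 11·(-6) = -162 + 676 - 66 = 448
Nonzero, so the vectors are not orthogonal.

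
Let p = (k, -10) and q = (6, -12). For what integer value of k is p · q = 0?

-20

p · q = k·6 + (-10)·(-12) = 120 + 6k
Set equal to 0: 6k = -120, so k = -20.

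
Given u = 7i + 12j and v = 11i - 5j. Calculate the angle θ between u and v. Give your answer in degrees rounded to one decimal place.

84.2

u · v = 7·11 + 12·(-5) = 77 - 60 = 17
|u|² = 49 + 144 = 193,  |u| = √193 ≈ 13.892444
|v|² = 121 + 25 = 146,  |v| = √146 ≈ 12.083046
cos θ = 17 / (13.892444 · 12.083046) ≈ 0.10127
θ = arccos(0.10127) ≈ 84.2°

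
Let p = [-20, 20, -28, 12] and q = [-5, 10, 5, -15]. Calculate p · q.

p · q = (-20)·(-5) + 20·10 + (-28)·5 + 12·(-15) = 100 + 200 - 140 - 180 = -20

-20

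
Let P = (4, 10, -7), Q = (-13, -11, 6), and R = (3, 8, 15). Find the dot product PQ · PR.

345

PQ = Q − P = (-17, -21, 13)
PR = R − P = (-1, -2, 22)
PQ · PR = (-17)·(-1) + (-21)·(-2) + 13·22 = 17 + 42 + 286 = 345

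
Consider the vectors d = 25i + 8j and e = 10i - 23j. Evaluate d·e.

d · e = 25·10 + 8·(-23) = 250 - 184 = 66

66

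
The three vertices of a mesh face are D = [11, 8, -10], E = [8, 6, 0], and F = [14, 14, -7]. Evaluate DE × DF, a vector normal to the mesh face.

DE = (-3, -2, 10)
DF = (3, 6, 3)
i: (-2)·3 - 10·6 = -6 - 60 = -66
j: 10·3 - (-3)·3 = 30 - (-9) = 39
k: (-3)·6 - (-2)·3 = -18 - (-6) = -12
DE × DF = (-66, 39, -12)

(-66, 39, -12)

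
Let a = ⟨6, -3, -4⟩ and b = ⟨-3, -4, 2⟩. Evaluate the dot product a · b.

-14

a · b = 6·(-3) + (-3)·(-4) + (-4)·2 = -18 + 12 - 8 = -14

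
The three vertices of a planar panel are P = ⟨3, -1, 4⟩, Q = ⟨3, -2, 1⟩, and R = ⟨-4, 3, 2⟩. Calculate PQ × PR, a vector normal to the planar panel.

PQ = (0, -1, -3)
PR = (-7, 4, -2)
i: (-1)·(-2) - (-3)·4 = 2 - (-12) = 14
j: (-3)·(-7) - 0·(-2) = 21 - 0 = 21
k: 0·4 - (-1)·(-7) = 0 - 7 = -7
PQ × PR = (14, 21, -7)

(14, 21, -7)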